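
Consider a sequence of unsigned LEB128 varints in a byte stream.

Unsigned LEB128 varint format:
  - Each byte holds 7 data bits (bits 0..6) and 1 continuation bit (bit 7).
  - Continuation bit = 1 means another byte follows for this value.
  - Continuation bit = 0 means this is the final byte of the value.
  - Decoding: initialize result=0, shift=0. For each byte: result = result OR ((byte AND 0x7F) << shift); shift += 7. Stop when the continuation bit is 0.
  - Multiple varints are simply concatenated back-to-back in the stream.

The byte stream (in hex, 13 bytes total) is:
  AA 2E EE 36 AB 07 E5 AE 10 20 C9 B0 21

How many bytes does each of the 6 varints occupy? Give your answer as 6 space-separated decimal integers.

Answer: 2 2 2 3 1 3

Derivation:
  byte[0]=0xAA cont=1 payload=0x2A=42: acc |= 42<<0 -> acc=42 shift=7
  byte[1]=0x2E cont=0 payload=0x2E=46: acc |= 46<<7 -> acc=5930 shift=14 [end]
Varint 1: bytes[0:2] = AA 2E -> value 5930 (2 byte(s))
  byte[2]=0xEE cont=1 payload=0x6E=110: acc |= 110<<0 -> acc=110 shift=7
  byte[3]=0x36 cont=0 payload=0x36=54: acc |= 54<<7 -> acc=7022 shift=14 [end]
Varint 2: bytes[2:4] = EE 36 -> value 7022 (2 byte(s))
  byte[4]=0xAB cont=1 payload=0x2B=43: acc |= 43<<0 -> acc=43 shift=7
  byte[5]=0x07 cont=0 payload=0x07=7: acc |= 7<<7 -> acc=939 shift=14 [end]
Varint 3: bytes[4:6] = AB 07 -> value 939 (2 byte(s))
  byte[6]=0xE5 cont=1 payload=0x65=101: acc |= 101<<0 -> acc=101 shift=7
  byte[7]=0xAE cont=1 payload=0x2E=46: acc |= 46<<7 -> acc=5989 shift=14
  byte[8]=0x10 cont=0 payload=0x10=16: acc |= 16<<14 -> acc=268133 shift=21 [end]
Varint 4: bytes[6:9] = E5 AE 10 -> value 268133 (3 byte(s))
  byte[9]=0x20 cont=0 payload=0x20=32: acc |= 32<<0 -> acc=32 shift=7 [end]
Varint 5: bytes[9:10] = 20 -> value 32 (1 byte(s))
  byte[10]=0xC9 cont=1 payload=0x49=73: acc |= 73<<0 -> acc=73 shift=7
  byte[11]=0xB0 cont=1 payload=0x30=48: acc |= 48<<7 -> acc=6217 shift=14
  byte[12]=0x21 cont=0 payload=0x21=33: acc |= 33<<14 -> acc=546889 shift=21 [end]
Varint 6: bytes[10:13] = C9 B0 21 -> value 546889 (3 byte(s))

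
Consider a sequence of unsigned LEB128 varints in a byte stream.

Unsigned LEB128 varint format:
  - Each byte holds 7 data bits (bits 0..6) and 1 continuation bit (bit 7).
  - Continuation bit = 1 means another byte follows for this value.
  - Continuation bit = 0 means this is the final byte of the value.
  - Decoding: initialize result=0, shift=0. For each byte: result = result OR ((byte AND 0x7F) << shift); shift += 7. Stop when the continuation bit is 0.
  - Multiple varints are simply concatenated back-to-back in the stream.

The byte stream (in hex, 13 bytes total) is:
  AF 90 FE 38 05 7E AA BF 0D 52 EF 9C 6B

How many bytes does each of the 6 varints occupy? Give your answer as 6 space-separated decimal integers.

Answer: 4 1 1 3 1 3

Derivation:
  byte[0]=0xAF cont=1 payload=0x2F=47: acc |= 47<<0 -> acc=47 shift=7
  byte[1]=0x90 cont=1 payload=0x10=16: acc |= 16<<7 -> acc=2095 shift=14
  byte[2]=0xFE cont=1 payload=0x7E=126: acc |= 126<<14 -> acc=2066479 shift=21
  byte[3]=0x38 cont=0 payload=0x38=56: acc |= 56<<21 -> acc=119506991 shift=28 [end]
Varint 1: bytes[0:4] = AF 90 FE 38 -> value 119506991 (4 byte(s))
  byte[4]=0x05 cont=0 payload=0x05=5: acc |= 5<<0 -> acc=5 shift=7 [end]
Varint 2: bytes[4:5] = 05 -> value 5 (1 byte(s))
  byte[5]=0x7E cont=0 payload=0x7E=126: acc |= 126<<0 -> acc=126 shift=7 [end]
Varint 3: bytes[5:6] = 7E -> value 126 (1 byte(s))
  byte[6]=0xAA cont=1 payload=0x2A=42: acc |= 42<<0 -> acc=42 shift=7
  byte[7]=0xBF cont=1 payload=0x3F=63: acc |= 63<<7 -> acc=8106 shift=14
  byte[8]=0x0D cont=0 payload=0x0D=13: acc |= 13<<14 -> acc=221098 shift=21 [end]
Varint 4: bytes[6:9] = AA BF 0D -> value 221098 (3 byte(s))
  byte[9]=0x52 cont=0 payload=0x52=82: acc |= 82<<0 -> acc=82 shift=7 [end]
Varint 5: bytes[9:10] = 52 -> value 82 (1 byte(s))
  byte[10]=0xEF cont=1 payload=0x6F=111: acc |= 111<<0 -> acc=111 shift=7
  byte[11]=0x9C cont=1 payload=0x1C=28: acc |= 28<<7 -> acc=3695 shift=14
  byte[12]=0x6B cont=0 payload=0x6B=107: acc |= 107<<14 -> acc=1756783 shift=21 [end]
Varint 6: bytes[10:13] = EF 9C 6B -> value 1756783 (3 byte(s))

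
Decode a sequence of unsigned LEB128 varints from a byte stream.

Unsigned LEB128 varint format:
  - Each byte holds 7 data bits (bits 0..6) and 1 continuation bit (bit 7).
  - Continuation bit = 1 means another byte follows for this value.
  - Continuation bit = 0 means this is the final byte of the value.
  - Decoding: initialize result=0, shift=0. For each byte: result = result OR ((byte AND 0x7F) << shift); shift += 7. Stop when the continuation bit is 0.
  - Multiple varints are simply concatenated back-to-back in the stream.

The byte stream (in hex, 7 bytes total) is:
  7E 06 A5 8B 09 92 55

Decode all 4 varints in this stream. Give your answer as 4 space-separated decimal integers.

Answer: 126 6 148901 10898

Derivation:
  byte[0]=0x7E cont=0 payload=0x7E=126: acc |= 126<<0 -> acc=126 shift=7 [end]
Varint 1: bytes[0:1] = 7E -> value 126 (1 byte(s))
  byte[1]=0x06 cont=0 payload=0x06=6: acc |= 6<<0 -> acc=6 shift=7 [end]
Varint 2: bytes[1:2] = 06 -> value 6 (1 byte(s))
  byte[2]=0xA5 cont=1 payload=0x25=37: acc |= 37<<0 -> acc=37 shift=7
  byte[3]=0x8B cont=1 payload=0x0B=11: acc |= 11<<7 -> acc=1445 shift=14
  byte[4]=0x09 cont=0 payload=0x09=9: acc |= 9<<14 -> acc=148901 shift=21 [end]
Varint 3: bytes[2:5] = A5 8B 09 -> value 148901 (3 byte(s))
  byte[5]=0x92 cont=1 payload=0x12=18: acc |= 18<<0 -> acc=18 shift=7
  byte[6]=0x55 cont=0 payload=0x55=85: acc |= 85<<7 -> acc=10898 shift=14 [end]
Varint 4: bytes[5:7] = 92 55 -> value 10898 (2 byte(s))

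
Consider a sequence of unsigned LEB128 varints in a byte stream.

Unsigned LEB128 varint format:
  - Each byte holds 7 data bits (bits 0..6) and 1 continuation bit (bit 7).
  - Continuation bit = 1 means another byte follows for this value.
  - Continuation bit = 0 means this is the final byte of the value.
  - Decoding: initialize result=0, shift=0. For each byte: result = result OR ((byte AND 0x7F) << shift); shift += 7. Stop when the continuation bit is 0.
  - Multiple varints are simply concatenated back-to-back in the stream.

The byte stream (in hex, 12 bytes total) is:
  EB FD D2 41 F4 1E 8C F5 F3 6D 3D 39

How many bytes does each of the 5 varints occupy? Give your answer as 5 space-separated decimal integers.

Answer: 4 2 4 1 1

Derivation:
  byte[0]=0xEB cont=1 payload=0x6B=107: acc |= 107<<0 -> acc=107 shift=7
  byte[1]=0xFD cont=1 payload=0x7D=125: acc |= 125<<7 -> acc=16107 shift=14
  byte[2]=0xD2 cont=1 payload=0x52=82: acc |= 82<<14 -> acc=1359595 shift=21
  byte[3]=0x41 cont=0 payload=0x41=65: acc |= 65<<21 -> acc=137674475 shift=28 [end]
Varint 1: bytes[0:4] = EB FD D2 41 -> value 137674475 (4 byte(s))
  byte[4]=0xF4 cont=1 payload=0x74=116: acc |= 116<<0 -> acc=116 shift=7
  byte[5]=0x1E cont=0 payload=0x1E=30: acc |= 30<<7 -> acc=3956 shift=14 [end]
Varint 2: bytes[4:6] = F4 1E -> value 3956 (2 byte(s))
  byte[6]=0x8C cont=1 payload=0x0C=12: acc |= 12<<0 -> acc=12 shift=7
  byte[7]=0xF5 cont=1 payload=0x75=117: acc |= 117<<7 -> acc=14988 shift=14
  byte[8]=0xF3 cont=1 payload=0x73=115: acc |= 115<<14 -> acc=1899148 shift=21
  byte[9]=0x6D cont=0 payload=0x6D=109: acc |= 109<<21 -> acc=230488716 shift=28 [end]
Varint 3: bytes[6:10] = 8C F5 F3 6D -> value 230488716 (4 byte(s))
  byte[10]=0x3D cont=0 payload=0x3D=61: acc |= 61<<0 -> acc=61 shift=7 [end]
Varint 4: bytes[10:11] = 3D -> value 61 (1 byte(s))
  byte[11]=0x39 cont=0 payload=0x39=57: acc |= 57<<0 -> acc=57 shift=7 [end]
Varint 5: bytes[11:12] = 39 -> value 57 (1 byte(s))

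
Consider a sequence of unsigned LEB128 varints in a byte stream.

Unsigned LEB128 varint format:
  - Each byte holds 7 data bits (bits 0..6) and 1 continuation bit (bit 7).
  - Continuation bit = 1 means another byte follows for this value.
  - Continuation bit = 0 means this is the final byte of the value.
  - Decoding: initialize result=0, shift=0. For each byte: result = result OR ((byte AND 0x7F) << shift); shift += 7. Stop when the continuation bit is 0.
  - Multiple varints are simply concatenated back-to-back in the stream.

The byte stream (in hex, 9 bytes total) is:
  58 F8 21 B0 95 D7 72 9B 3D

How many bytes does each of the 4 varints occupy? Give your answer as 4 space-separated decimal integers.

Answer: 1 2 4 2

Derivation:
  byte[0]=0x58 cont=0 payload=0x58=88: acc |= 88<<0 -> acc=88 shift=7 [end]
Varint 1: bytes[0:1] = 58 -> value 88 (1 byte(s))
  byte[1]=0xF8 cont=1 payload=0x78=120: acc |= 120<<0 -> acc=120 shift=7
  byte[2]=0x21 cont=0 payload=0x21=33: acc |= 33<<7 -> acc=4344 shift=14 [end]
Varint 2: bytes[1:3] = F8 21 -> value 4344 (2 byte(s))
  byte[3]=0xB0 cont=1 payload=0x30=48: acc |= 48<<0 -> acc=48 shift=7
  byte[4]=0x95 cont=1 payload=0x15=21: acc |= 21<<7 -> acc=2736 shift=14
  byte[5]=0xD7 cont=1 payload=0x57=87: acc |= 87<<14 -> acc=1428144 shift=21
  byte[6]=0x72 cont=0 payload=0x72=114: acc |= 114<<21 -> acc=240503472 shift=28 [end]
Varint 3: bytes[3:7] = B0 95 D7 72 -> value 240503472 (4 byte(s))
  byte[7]=0x9B cont=1 payload=0x1B=27: acc |= 27<<0 -> acc=27 shift=7
  byte[8]=0x3D cont=0 payload=0x3D=61: acc |= 61<<7 -> acc=7835 shift=14 [end]
Varint 4: bytes[7:9] = 9B 3D -> value 7835 (2 byte(s))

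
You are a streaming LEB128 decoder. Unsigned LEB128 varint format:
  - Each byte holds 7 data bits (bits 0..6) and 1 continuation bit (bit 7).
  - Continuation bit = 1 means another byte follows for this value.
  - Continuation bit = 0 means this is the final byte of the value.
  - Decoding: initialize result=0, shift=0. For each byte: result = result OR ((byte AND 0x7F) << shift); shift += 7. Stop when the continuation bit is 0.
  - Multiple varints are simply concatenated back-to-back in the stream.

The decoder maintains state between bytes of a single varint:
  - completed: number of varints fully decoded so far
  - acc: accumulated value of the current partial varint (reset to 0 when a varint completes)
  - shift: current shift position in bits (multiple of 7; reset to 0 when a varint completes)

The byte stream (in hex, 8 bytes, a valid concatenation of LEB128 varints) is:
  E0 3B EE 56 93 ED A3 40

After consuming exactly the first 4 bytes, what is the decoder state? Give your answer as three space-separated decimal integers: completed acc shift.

byte[0]=0xE0 cont=1 payload=0x60: acc |= 96<<0 -> completed=0 acc=96 shift=7
byte[1]=0x3B cont=0 payload=0x3B: varint #1 complete (value=7648); reset -> completed=1 acc=0 shift=0
byte[2]=0xEE cont=1 payload=0x6E: acc |= 110<<0 -> completed=1 acc=110 shift=7
byte[3]=0x56 cont=0 payload=0x56: varint #2 complete (value=11118); reset -> completed=2 acc=0 shift=0

Answer: 2 0 0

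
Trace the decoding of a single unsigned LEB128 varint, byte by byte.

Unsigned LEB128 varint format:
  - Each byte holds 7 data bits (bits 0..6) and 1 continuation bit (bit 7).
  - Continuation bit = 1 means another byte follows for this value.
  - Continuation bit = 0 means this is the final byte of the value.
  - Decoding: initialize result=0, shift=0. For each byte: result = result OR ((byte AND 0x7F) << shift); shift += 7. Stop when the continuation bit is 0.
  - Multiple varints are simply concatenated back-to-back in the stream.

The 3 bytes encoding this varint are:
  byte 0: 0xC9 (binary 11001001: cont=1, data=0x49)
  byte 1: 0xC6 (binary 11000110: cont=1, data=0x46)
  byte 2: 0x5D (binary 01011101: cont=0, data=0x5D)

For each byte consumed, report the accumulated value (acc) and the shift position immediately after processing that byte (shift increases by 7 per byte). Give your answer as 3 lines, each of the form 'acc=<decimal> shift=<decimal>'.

Answer: acc=73 shift=7
acc=9033 shift=14
acc=1532745 shift=21

Derivation:
byte 0=0xC9: payload=0x49=73, contrib = 73<<0 = 73; acc -> 73, shift -> 7
byte 1=0xC6: payload=0x46=70, contrib = 70<<7 = 8960; acc -> 9033, shift -> 14
byte 2=0x5D: payload=0x5D=93, contrib = 93<<14 = 1523712; acc -> 1532745, shift -> 21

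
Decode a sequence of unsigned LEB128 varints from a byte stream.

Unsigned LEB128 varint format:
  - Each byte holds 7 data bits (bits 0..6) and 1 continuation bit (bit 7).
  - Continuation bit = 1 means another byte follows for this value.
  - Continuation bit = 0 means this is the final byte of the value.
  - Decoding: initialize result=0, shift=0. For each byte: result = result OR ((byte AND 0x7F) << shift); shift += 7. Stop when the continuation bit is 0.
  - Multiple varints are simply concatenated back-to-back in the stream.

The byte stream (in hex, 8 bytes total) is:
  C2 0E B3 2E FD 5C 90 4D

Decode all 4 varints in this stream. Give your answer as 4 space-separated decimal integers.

  byte[0]=0xC2 cont=1 payload=0x42=66: acc |= 66<<0 -> acc=66 shift=7
  byte[1]=0x0E cont=0 payload=0x0E=14: acc |= 14<<7 -> acc=1858 shift=14 [end]
Varint 1: bytes[0:2] = C2 0E -> value 1858 (2 byte(s))
  byte[2]=0xB3 cont=1 payload=0x33=51: acc |= 51<<0 -> acc=51 shift=7
  byte[3]=0x2E cont=0 payload=0x2E=46: acc |= 46<<7 -> acc=5939 shift=14 [end]
Varint 2: bytes[2:4] = B3 2E -> value 5939 (2 byte(s))
  byte[4]=0xFD cont=1 payload=0x7D=125: acc |= 125<<0 -> acc=125 shift=7
  byte[5]=0x5C cont=0 payload=0x5C=92: acc |= 92<<7 -> acc=11901 shift=14 [end]
Varint 3: bytes[4:6] = FD 5C -> value 11901 (2 byte(s))
  byte[6]=0x90 cont=1 payload=0x10=16: acc |= 16<<0 -> acc=16 shift=7
  byte[7]=0x4D cont=0 payload=0x4D=77: acc |= 77<<7 -> acc=9872 shift=14 [end]
Varint 4: bytes[6:8] = 90 4D -> value 9872 (2 byte(s))

Answer: 1858 5939 11901 9872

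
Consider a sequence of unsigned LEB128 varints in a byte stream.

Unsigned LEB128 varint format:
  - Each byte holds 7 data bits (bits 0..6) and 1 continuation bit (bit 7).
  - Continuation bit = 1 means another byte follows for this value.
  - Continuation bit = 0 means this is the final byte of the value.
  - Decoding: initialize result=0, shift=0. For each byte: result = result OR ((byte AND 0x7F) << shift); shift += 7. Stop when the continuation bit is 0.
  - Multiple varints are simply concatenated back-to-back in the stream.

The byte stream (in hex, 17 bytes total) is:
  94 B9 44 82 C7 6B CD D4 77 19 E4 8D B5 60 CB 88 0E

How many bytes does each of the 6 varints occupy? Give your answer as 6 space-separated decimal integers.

Answer: 3 3 3 1 4 3

Derivation:
  byte[0]=0x94 cont=1 payload=0x14=20: acc |= 20<<0 -> acc=20 shift=7
  byte[1]=0xB9 cont=1 payload=0x39=57: acc |= 57<<7 -> acc=7316 shift=14
  byte[2]=0x44 cont=0 payload=0x44=68: acc |= 68<<14 -> acc=1121428 shift=21 [end]
Varint 1: bytes[0:3] = 94 B9 44 -> value 1121428 (3 byte(s))
  byte[3]=0x82 cont=1 payload=0x02=2: acc |= 2<<0 -> acc=2 shift=7
  byte[4]=0xC7 cont=1 payload=0x47=71: acc |= 71<<7 -> acc=9090 shift=14
  byte[5]=0x6B cont=0 payload=0x6B=107: acc |= 107<<14 -> acc=1762178 shift=21 [end]
Varint 2: bytes[3:6] = 82 C7 6B -> value 1762178 (3 byte(s))
  byte[6]=0xCD cont=1 payload=0x4D=77: acc |= 77<<0 -> acc=77 shift=7
  byte[7]=0xD4 cont=1 payload=0x54=84: acc |= 84<<7 -> acc=10829 shift=14
  byte[8]=0x77 cont=0 payload=0x77=119: acc |= 119<<14 -> acc=1960525 shift=21 [end]
Varint 3: bytes[6:9] = CD D4 77 -> value 1960525 (3 byte(s))
  byte[9]=0x19 cont=0 payload=0x19=25: acc |= 25<<0 -> acc=25 shift=7 [end]
Varint 4: bytes[9:10] = 19 -> value 25 (1 byte(s))
  byte[10]=0xE4 cont=1 payload=0x64=100: acc |= 100<<0 -> acc=100 shift=7
  byte[11]=0x8D cont=1 payload=0x0D=13: acc |= 13<<7 -> acc=1764 shift=14
  byte[12]=0xB5 cont=1 payload=0x35=53: acc |= 53<<14 -> acc=870116 shift=21
  byte[13]=0x60 cont=0 payload=0x60=96: acc |= 96<<21 -> acc=202196708 shift=28 [end]
Varint 5: bytes[10:14] = E4 8D B5 60 -> value 202196708 (4 byte(s))
  byte[14]=0xCB cont=1 payload=0x4B=75: acc |= 75<<0 -> acc=75 shift=7
  byte[15]=0x88 cont=1 payload=0x08=8: acc |= 8<<7 -> acc=1099 shift=14
  byte[16]=0x0E cont=0 payload=0x0E=14: acc |= 14<<14 -> acc=230475 shift=21 [end]
Varint 6: bytes[14:17] = CB 88 0E -> value 230475 (3 byte(s))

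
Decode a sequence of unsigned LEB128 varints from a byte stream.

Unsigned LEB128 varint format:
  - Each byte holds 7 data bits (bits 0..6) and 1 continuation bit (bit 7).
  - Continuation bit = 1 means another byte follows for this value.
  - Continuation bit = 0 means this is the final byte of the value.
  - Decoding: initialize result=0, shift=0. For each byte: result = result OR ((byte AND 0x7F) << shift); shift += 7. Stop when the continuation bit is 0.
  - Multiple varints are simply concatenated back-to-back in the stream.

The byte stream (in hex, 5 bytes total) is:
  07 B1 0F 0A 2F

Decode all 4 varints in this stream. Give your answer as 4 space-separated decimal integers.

  byte[0]=0x07 cont=0 payload=0x07=7: acc |= 7<<0 -> acc=7 shift=7 [end]
Varint 1: bytes[0:1] = 07 -> value 7 (1 byte(s))
  byte[1]=0xB1 cont=1 payload=0x31=49: acc |= 49<<0 -> acc=49 shift=7
  byte[2]=0x0F cont=0 payload=0x0F=15: acc |= 15<<7 -> acc=1969 shift=14 [end]
Varint 2: bytes[1:3] = B1 0F -> value 1969 (2 byte(s))
  byte[3]=0x0A cont=0 payload=0x0A=10: acc |= 10<<0 -> acc=10 shift=7 [end]
Varint 3: bytes[3:4] = 0A -> value 10 (1 byte(s))
  byte[4]=0x2F cont=0 payload=0x2F=47: acc |= 47<<0 -> acc=47 shift=7 [end]
Varint 4: bytes[4:5] = 2F -> value 47 (1 byte(s))

Answer: 7 1969 10 47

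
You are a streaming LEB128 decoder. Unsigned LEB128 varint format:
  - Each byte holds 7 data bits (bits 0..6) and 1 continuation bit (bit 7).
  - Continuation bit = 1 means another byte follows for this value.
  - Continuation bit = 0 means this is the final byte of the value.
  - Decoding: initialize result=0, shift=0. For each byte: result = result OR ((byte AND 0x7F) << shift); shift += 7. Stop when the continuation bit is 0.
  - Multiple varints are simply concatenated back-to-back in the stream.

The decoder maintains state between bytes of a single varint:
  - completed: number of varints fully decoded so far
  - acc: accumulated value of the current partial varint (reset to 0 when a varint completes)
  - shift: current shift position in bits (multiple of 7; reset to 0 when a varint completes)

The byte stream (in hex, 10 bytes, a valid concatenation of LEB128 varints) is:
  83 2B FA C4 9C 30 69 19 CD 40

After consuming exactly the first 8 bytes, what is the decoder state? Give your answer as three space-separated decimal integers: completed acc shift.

byte[0]=0x83 cont=1 payload=0x03: acc |= 3<<0 -> completed=0 acc=3 shift=7
byte[1]=0x2B cont=0 payload=0x2B: varint #1 complete (value=5507); reset -> completed=1 acc=0 shift=0
byte[2]=0xFA cont=1 payload=0x7A: acc |= 122<<0 -> completed=1 acc=122 shift=7
byte[3]=0xC4 cont=1 payload=0x44: acc |= 68<<7 -> completed=1 acc=8826 shift=14
byte[4]=0x9C cont=1 payload=0x1C: acc |= 28<<14 -> completed=1 acc=467578 shift=21
byte[5]=0x30 cont=0 payload=0x30: varint #2 complete (value=101130874); reset -> completed=2 acc=0 shift=0
byte[6]=0x69 cont=0 payload=0x69: varint #3 complete (value=105); reset -> completed=3 acc=0 shift=0
byte[7]=0x19 cont=0 payload=0x19: varint #4 complete (value=25); reset -> completed=4 acc=0 shift=0

Answer: 4 0 0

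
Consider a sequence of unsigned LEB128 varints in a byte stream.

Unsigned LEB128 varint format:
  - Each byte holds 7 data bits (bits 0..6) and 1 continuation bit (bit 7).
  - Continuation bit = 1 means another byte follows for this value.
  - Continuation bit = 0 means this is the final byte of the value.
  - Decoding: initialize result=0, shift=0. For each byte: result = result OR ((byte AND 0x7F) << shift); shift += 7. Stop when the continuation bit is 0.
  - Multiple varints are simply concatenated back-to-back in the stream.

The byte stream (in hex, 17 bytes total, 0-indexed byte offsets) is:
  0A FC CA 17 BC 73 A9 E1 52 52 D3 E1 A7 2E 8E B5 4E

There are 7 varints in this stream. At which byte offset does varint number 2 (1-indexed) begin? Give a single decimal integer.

  byte[0]=0x0A cont=0 payload=0x0A=10: acc |= 10<<0 -> acc=10 shift=7 [end]
Varint 1: bytes[0:1] = 0A -> value 10 (1 byte(s))
  byte[1]=0xFC cont=1 payload=0x7C=124: acc |= 124<<0 -> acc=124 shift=7
  byte[2]=0xCA cont=1 payload=0x4A=74: acc |= 74<<7 -> acc=9596 shift=14
  byte[3]=0x17 cont=0 payload=0x17=23: acc |= 23<<14 -> acc=386428 shift=21 [end]
Varint 2: bytes[1:4] = FC CA 17 -> value 386428 (3 byte(s))
  byte[4]=0xBC cont=1 payload=0x3C=60: acc |= 60<<0 -> acc=60 shift=7
  byte[5]=0x73 cont=0 payload=0x73=115: acc |= 115<<7 -> acc=14780 shift=14 [end]
Varint 3: bytes[4:6] = BC 73 -> value 14780 (2 byte(s))
  byte[6]=0xA9 cont=1 payload=0x29=41: acc |= 41<<0 -> acc=41 shift=7
  byte[7]=0xE1 cont=1 payload=0x61=97: acc |= 97<<7 -> acc=12457 shift=14
  byte[8]=0x52 cont=0 payload=0x52=82: acc |= 82<<14 -> acc=1355945 shift=21 [end]
Varint 4: bytes[6:9] = A9 E1 52 -> value 1355945 (3 byte(s))
  byte[9]=0x52 cont=0 payload=0x52=82: acc |= 82<<0 -> acc=82 shift=7 [end]
Varint 5: bytes[9:10] = 52 -> value 82 (1 byte(s))
  byte[10]=0xD3 cont=1 payload=0x53=83: acc |= 83<<0 -> acc=83 shift=7
  byte[11]=0xE1 cont=1 payload=0x61=97: acc |= 97<<7 -> acc=12499 shift=14
  byte[12]=0xA7 cont=1 payload=0x27=39: acc |= 39<<14 -> acc=651475 shift=21
  byte[13]=0x2E cont=0 payload=0x2E=46: acc |= 46<<21 -> acc=97120467 shift=28 [end]
Varint 6: bytes[10:14] = D3 E1 A7 2E -> value 97120467 (4 byte(s))
  byte[14]=0x8E cont=1 payload=0x0E=14: acc |= 14<<0 -> acc=14 shift=7
  byte[15]=0xB5 cont=1 payload=0x35=53: acc |= 53<<7 -> acc=6798 shift=14
  byte[16]=0x4E cont=0 payload=0x4E=78: acc |= 78<<14 -> acc=1284750 shift=21 [end]
Varint 7: bytes[14:17] = 8E B5 4E -> value 1284750 (3 byte(s))

Answer: 1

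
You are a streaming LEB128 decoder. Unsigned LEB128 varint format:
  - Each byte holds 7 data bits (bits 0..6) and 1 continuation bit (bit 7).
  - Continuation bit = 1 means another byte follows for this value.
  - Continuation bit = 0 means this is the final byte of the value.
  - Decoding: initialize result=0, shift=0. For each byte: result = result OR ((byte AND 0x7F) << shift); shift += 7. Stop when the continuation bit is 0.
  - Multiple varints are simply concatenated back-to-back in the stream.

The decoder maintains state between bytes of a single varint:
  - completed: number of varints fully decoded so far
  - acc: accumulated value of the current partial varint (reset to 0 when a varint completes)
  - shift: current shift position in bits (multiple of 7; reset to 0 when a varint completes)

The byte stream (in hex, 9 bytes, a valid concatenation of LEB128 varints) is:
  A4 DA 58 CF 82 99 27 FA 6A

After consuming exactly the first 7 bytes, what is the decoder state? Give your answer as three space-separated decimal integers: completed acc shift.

Answer: 2 0 0

Derivation:
byte[0]=0xA4 cont=1 payload=0x24: acc |= 36<<0 -> completed=0 acc=36 shift=7
byte[1]=0xDA cont=1 payload=0x5A: acc |= 90<<7 -> completed=0 acc=11556 shift=14
byte[2]=0x58 cont=0 payload=0x58: varint #1 complete (value=1453348); reset -> completed=1 acc=0 shift=0
byte[3]=0xCF cont=1 payload=0x4F: acc |= 79<<0 -> completed=1 acc=79 shift=7
byte[4]=0x82 cont=1 payload=0x02: acc |= 2<<7 -> completed=1 acc=335 shift=14
byte[5]=0x99 cont=1 payload=0x19: acc |= 25<<14 -> completed=1 acc=409935 shift=21
byte[6]=0x27 cont=0 payload=0x27: varint #2 complete (value=82198863); reset -> completed=2 acc=0 shift=0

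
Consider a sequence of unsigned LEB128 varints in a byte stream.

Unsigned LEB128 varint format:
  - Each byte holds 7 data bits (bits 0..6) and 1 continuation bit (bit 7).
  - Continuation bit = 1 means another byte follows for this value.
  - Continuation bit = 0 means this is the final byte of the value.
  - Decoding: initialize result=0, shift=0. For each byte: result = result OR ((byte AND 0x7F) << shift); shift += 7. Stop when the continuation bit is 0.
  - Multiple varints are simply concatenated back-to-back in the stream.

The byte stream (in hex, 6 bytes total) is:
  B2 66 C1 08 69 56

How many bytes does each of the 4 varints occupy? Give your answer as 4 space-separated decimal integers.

  byte[0]=0xB2 cont=1 payload=0x32=50: acc |= 50<<0 -> acc=50 shift=7
  byte[1]=0x66 cont=0 payload=0x66=102: acc |= 102<<7 -> acc=13106 shift=14 [end]
Varint 1: bytes[0:2] = B2 66 -> value 13106 (2 byte(s))
  byte[2]=0xC1 cont=1 payload=0x41=65: acc |= 65<<0 -> acc=65 shift=7
  byte[3]=0x08 cont=0 payload=0x08=8: acc |= 8<<7 -> acc=1089 shift=14 [end]
Varint 2: bytes[2:4] = C1 08 -> value 1089 (2 byte(s))
  byte[4]=0x69 cont=0 payload=0x69=105: acc |= 105<<0 -> acc=105 shift=7 [end]
Varint 3: bytes[4:5] = 69 -> value 105 (1 byte(s))
  byte[5]=0x56 cont=0 payload=0x56=86: acc |= 86<<0 -> acc=86 shift=7 [end]
Varint 4: bytes[5:6] = 56 -> value 86 (1 byte(s))

Answer: 2 2 1 1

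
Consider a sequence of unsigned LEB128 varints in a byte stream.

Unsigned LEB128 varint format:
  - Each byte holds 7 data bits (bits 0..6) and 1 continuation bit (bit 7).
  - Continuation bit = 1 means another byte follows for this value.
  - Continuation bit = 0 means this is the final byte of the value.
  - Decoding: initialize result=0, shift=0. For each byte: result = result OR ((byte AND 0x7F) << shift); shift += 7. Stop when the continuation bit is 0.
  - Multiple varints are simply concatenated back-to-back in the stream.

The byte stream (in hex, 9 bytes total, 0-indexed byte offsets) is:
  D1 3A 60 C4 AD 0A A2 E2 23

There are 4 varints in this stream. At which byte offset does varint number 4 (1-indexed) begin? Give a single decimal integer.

  byte[0]=0xD1 cont=1 payload=0x51=81: acc |= 81<<0 -> acc=81 shift=7
  byte[1]=0x3A cont=0 payload=0x3A=58: acc |= 58<<7 -> acc=7505 shift=14 [end]
Varint 1: bytes[0:2] = D1 3A -> value 7505 (2 byte(s))
  byte[2]=0x60 cont=0 payload=0x60=96: acc |= 96<<0 -> acc=96 shift=7 [end]
Varint 2: bytes[2:3] = 60 -> value 96 (1 byte(s))
  byte[3]=0xC4 cont=1 payload=0x44=68: acc |= 68<<0 -> acc=68 shift=7
  byte[4]=0xAD cont=1 payload=0x2D=45: acc |= 45<<7 -> acc=5828 shift=14
  byte[5]=0x0A cont=0 payload=0x0A=10: acc |= 10<<14 -> acc=169668 shift=21 [end]
Varint 3: bytes[3:6] = C4 AD 0A -> value 169668 (3 byte(s))
  byte[6]=0xA2 cont=1 payload=0x22=34: acc |= 34<<0 -> acc=34 shift=7
  byte[7]=0xE2 cont=1 payload=0x62=98: acc |= 98<<7 -> acc=12578 shift=14
  byte[8]=0x23 cont=0 payload=0x23=35: acc |= 35<<14 -> acc=586018 shift=21 [end]
Varint 4: bytes[6:9] = A2 E2 23 -> value 586018 (3 byte(s))

Answer: 6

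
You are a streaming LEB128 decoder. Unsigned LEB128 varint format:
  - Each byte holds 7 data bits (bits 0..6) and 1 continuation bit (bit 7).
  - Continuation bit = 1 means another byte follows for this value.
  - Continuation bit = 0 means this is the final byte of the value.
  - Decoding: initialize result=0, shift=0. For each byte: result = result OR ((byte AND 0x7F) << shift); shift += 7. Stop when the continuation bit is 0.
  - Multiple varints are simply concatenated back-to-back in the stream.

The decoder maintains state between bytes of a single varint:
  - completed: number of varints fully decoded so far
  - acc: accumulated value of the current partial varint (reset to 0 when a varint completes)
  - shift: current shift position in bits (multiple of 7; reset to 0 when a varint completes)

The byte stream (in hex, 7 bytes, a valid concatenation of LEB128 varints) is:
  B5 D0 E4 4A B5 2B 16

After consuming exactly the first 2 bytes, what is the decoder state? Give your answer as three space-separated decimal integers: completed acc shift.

Answer: 0 10293 14

Derivation:
byte[0]=0xB5 cont=1 payload=0x35: acc |= 53<<0 -> completed=0 acc=53 shift=7
byte[1]=0xD0 cont=1 payload=0x50: acc |= 80<<7 -> completed=0 acc=10293 shift=14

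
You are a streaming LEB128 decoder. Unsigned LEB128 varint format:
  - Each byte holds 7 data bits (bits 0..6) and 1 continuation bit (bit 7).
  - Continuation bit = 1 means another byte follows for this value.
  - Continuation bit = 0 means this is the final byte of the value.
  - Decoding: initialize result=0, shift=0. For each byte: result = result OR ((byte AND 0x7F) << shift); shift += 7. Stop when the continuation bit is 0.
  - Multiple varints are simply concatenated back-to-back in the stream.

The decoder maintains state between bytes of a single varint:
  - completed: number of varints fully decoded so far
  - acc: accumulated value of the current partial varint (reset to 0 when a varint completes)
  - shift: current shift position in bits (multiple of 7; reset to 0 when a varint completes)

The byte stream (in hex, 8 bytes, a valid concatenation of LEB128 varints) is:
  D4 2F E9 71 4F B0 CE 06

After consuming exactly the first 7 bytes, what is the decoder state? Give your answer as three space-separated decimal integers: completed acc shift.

byte[0]=0xD4 cont=1 payload=0x54: acc |= 84<<0 -> completed=0 acc=84 shift=7
byte[1]=0x2F cont=0 payload=0x2F: varint #1 complete (value=6100); reset -> completed=1 acc=0 shift=0
byte[2]=0xE9 cont=1 payload=0x69: acc |= 105<<0 -> completed=1 acc=105 shift=7
byte[3]=0x71 cont=0 payload=0x71: varint #2 complete (value=14569); reset -> completed=2 acc=0 shift=0
byte[4]=0x4F cont=0 payload=0x4F: varint #3 complete (value=79); reset -> completed=3 acc=0 shift=0
byte[5]=0xB0 cont=1 payload=0x30: acc |= 48<<0 -> completed=3 acc=48 shift=7
byte[6]=0xCE cont=1 payload=0x4E: acc |= 78<<7 -> completed=3 acc=10032 shift=14

Answer: 3 10032 14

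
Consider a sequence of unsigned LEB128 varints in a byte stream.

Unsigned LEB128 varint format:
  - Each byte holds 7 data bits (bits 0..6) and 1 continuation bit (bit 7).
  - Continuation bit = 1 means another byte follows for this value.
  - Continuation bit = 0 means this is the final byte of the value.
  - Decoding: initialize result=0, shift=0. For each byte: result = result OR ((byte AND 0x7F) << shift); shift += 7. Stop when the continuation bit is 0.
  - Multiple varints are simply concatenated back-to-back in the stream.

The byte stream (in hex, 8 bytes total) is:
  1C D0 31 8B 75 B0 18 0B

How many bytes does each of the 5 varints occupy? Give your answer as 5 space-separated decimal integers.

  byte[0]=0x1C cont=0 payload=0x1C=28: acc |= 28<<0 -> acc=28 shift=7 [end]
Varint 1: bytes[0:1] = 1C -> value 28 (1 byte(s))
  byte[1]=0xD0 cont=1 payload=0x50=80: acc |= 80<<0 -> acc=80 shift=7
  byte[2]=0x31 cont=0 payload=0x31=49: acc |= 49<<7 -> acc=6352 shift=14 [end]
Varint 2: bytes[1:3] = D0 31 -> value 6352 (2 byte(s))
  byte[3]=0x8B cont=1 payload=0x0B=11: acc |= 11<<0 -> acc=11 shift=7
  byte[4]=0x75 cont=0 payload=0x75=117: acc |= 117<<7 -> acc=14987 shift=14 [end]
Varint 3: bytes[3:5] = 8B 75 -> value 14987 (2 byte(s))
  byte[5]=0xB0 cont=1 payload=0x30=48: acc |= 48<<0 -> acc=48 shift=7
  byte[6]=0x18 cont=0 payload=0x18=24: acc |= 24<<7 -> acc=3120 shift=14 [end]
Varint 4: bytes[5:7] = B0 18 -> value 3120 (2 byte(s))
  byte[7]=0x0B cont=0 payload=0x0B=11: acc |= 11<<0 -> acc=11 shift=7 [end]
Varint 5: bytes[7:8] = 0B -> value 11 (1 byte(s))

Answer: 1 2 2 2 1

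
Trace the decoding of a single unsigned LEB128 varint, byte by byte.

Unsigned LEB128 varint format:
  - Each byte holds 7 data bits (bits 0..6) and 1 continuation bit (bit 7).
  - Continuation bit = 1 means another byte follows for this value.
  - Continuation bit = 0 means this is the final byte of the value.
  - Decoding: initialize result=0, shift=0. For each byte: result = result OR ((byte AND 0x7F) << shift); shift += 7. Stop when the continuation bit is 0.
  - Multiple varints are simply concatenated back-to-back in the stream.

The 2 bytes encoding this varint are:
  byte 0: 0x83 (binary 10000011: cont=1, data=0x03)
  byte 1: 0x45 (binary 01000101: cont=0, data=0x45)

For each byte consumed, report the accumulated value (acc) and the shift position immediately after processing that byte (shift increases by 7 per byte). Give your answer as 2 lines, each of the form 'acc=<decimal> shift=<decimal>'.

Answer: acc=3 shift=7
acc=8835 shift=14

Derivation:
byte 0=0x83: payload=0x03=3, contrib = 3<<0 = 3; acc -> 3, shift -> 7
byte 1=0x45: payload=0x45=69, contrib = 69<<7 = 8832; acc -> 8835, shift -> 14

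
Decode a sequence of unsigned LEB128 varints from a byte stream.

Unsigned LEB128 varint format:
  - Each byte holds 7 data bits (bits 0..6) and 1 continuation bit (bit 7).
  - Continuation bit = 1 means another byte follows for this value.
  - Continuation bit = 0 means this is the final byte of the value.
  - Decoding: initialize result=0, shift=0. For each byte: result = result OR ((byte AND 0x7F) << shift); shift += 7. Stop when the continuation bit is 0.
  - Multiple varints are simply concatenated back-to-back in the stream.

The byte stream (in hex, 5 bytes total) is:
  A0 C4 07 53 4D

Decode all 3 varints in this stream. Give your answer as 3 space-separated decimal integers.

  byte[0]=0xA0 cont=1 payload=0x20=32: acc |= 32<<0 -> acc=32 shift=7
  byte[1]=0xC4 cont=1 payload=0x44=68: acc |= 68<<7 -> acc=8736 shift=14
  byte[2]=0x07 cont=0 payload=0x07=7: acc |= 7<<14 -> acc=123424 shift=21 [end]
Varint 1: bytes[0:3] = A0 C4 07 -> value 123424 (3 byte(s))
  byte[3]=0x53 cont=0 payload=0x53=83: acc |= 83<<0 -> acc=83 shift=7 [end]
Varint 2: bytes[3:4] = 53 -> value 83 (1 byte(s))
  byte[4]=0x4D cont=0 payload=0x4D=77: acc |= 77<<0 -> acc=77 shift=7 [end]
Varint 3: bytes[4:5] = 4D -> value 77 (1 byte(s))

Answer: 123424 83 77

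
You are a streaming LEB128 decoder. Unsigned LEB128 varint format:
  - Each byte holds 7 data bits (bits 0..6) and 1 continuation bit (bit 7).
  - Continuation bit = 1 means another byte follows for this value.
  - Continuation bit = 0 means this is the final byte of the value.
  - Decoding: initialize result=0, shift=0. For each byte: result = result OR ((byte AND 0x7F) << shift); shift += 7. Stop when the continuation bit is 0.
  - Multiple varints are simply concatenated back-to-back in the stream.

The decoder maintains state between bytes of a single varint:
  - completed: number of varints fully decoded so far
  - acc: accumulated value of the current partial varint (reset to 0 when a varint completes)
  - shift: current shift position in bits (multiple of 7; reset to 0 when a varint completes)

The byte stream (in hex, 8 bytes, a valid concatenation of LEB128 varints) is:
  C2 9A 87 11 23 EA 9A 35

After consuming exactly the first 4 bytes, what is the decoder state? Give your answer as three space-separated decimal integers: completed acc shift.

byte[0]=0xC2 cont=1 payload=0x42: acc |= 66<<0 -> completed=0 acc=66 shift=7
byte[1]=0x9A cont=1 payload=0x1A: acc |= 26<<7 -> completed=0 acc=3394 shift=14
byte[2]=0x87 cont=1 payload=0x07: acc |= 7<<14 -> completed=0 acc=118082 shift=21
byte[3]=0x11 cont=0 payload=0x11: varint #1 complete (value=35769666); reset -> completed=1 acc=0 shift=0

Answer: 1 0 0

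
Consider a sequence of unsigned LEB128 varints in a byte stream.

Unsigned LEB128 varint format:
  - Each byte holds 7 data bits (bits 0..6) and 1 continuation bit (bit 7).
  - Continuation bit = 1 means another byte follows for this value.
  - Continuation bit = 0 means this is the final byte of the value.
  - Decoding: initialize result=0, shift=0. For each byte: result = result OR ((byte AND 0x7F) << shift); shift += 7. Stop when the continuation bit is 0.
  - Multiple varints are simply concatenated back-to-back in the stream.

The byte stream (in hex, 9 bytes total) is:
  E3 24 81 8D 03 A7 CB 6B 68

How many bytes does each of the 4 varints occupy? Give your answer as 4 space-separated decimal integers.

  byte[0]=0xE3 cont=1 payload=0x63=99: acc |= 99<<0 -> acc=99 shift=7
  byte[1]=0x24 cont=0 payload=0x24=36: acc |= 36<<7 -> acc=4707 shift=14 [end]
Varint 1: bytes[0:2] = E3 24 -> value 4707 (2 byte(s))
  byte[2]=0x81 cont=1 payload=0x01=1: acc |= 1<<0 -> acc=1 shift=7
  byte[3]=0x8D cont=1 payload=0x0D=13: acc |= 13<<7 -> acc=1665 shift=14
  byte[4]=0x03 cont=0 payload=0x03=3: acc |= 3<<14 -> acc=50817 shift=21 [end]
Varint 2: bytes[2:5] = 81 8D 03 -> value 50817 (3 byte(s))
  byte[5]=0xA7 cont=1 payload=0x27=39: acc |= 39<<0 -> acc=39 shift=7
  byte[6]=0xCB cont=1 payload=0x4B=75: acc |= 75<<7 -> acc=9639 shift=14
  byte[7]=0x6B cont=0 payload=0x6B=107: acc |= 107<<14 -> acc=1762727 shift=21 [end]
Varint 3: bytes[5:8] = A7 CB 6B -> value 1762727 (3 byte(s))
  byte[8]=0x68 cont=0 payload=0x68=104: acc |= 104<<0 -> acc=104 shift=7 [end]
Varint 4: bytes[8:9] = 68 -> value 104 (1 byte(s))

Answer: 2 3 3 1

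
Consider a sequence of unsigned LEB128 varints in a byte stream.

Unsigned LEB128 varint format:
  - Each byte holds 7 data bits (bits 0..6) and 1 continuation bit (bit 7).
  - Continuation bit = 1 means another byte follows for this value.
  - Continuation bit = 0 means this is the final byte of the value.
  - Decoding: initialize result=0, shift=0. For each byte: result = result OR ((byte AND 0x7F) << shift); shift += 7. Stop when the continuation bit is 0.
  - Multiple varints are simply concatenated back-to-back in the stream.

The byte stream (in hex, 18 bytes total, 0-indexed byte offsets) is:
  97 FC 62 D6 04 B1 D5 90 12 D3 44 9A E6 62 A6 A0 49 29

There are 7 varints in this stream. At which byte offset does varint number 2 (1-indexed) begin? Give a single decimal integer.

  byte[0]=0x97 cont=1 payload=0x17=23: acc |= 23<<0 -> acc=23 shift=7
  byte[1]=0xFC cont=1 payload=0x7C=124: acc |= 124<<7 -> acc=15895 shift=14
  byte[2]=0x62 cont=0 payload=0x62=98: acc |= 98<<14 -> acc=1621527 shift=21 [end]
Varint 1: bytes[0:3] = 97 FC 62 -> value 1621527 (3 byte(s))
  byte[3]=0xD6 cont=1 payload=0x56=86: acc |= 86<<0 -> acc=86 shift=7
  byte[4]=0x04 cont=0 payload=0x04=4: acc |= 4<<7 -> acc=598 shift=14 [end]
Varint 2: bytes[3:5] = D6 04 -> value 598 (2 byte(s))
  byte[5]=0xB1 cont=1 payload=0x31=49: acc |= 49<<0 -> acc=49 shift=7
  byte[6]=0xD5 cont=1 payload=0x55=85: acc |= 85<<7 -> acc=10929 shift=14
  byte[7]=0x90 cont=1 payload=0x10=16: acc |= 16<<14 -> acc=273073 shift=21
  byte[8]=0x12 cont=0 payload=0x12=18: acc |= 18<<21 -> acc=38021809 shift=28 [end]
Varint 3: bytes[5:9] = B1 D5 90 12 -> value 38021809 (4 byte(s))
  byte[9]=0xD3 cont=1 payload=0x53=83: acc |= 83<<0 -> acc=83 shift=7
  byte[10]=0x44 cont=0 payload=0x44=68: acc |= 68<<7 -> acc=8787 shift=14 [end]
Varint 4: bytes[9:11] = D3 44 -> value 8787 (2 byte(s))
  byte[11]=0x9A cont=1 payload=0x1A=26: acc |= 26<<0 -> acc=26 shift=7
  byte[12]=0xE6 cont=1 payload=0x66=102: acc |= 102<<7 -> acc=13082 shift=14
  byte[13]=0x62 cont=0 payload=0x62=98: acc |= 98<<14 -> acc=1618714 shift=21 [end]
Varint 5: bytes[11:14] = 9A E6 62 -> value 1618714 (3 byte(s))
  byte[14]=0xA6 cont=1 payload=0x26=38: acc |= 38<<0 -> acc=38 shift=7
  byte[15]=0xA0 cont=1 payload=0x20=32: acc |= 32<<7 -> acc=4134 shift=14
  byte[16]=0x49 cont=0 payload=0x49=73: acc |= 73<<14 -> acc=1200166 shift=21 [end]
Varint 6: bytes[14:17] = A6 A0 49 -> value 1200166 (3 byte(s))
  byte[17]=0x29 cont=0 payload=0x29=41: acc |= 41<<0 -> acc=41 shift=7 [end]
Varint 7: bytes[17:18] = 29 -> value 41 (1 byte(s))

Answer: 3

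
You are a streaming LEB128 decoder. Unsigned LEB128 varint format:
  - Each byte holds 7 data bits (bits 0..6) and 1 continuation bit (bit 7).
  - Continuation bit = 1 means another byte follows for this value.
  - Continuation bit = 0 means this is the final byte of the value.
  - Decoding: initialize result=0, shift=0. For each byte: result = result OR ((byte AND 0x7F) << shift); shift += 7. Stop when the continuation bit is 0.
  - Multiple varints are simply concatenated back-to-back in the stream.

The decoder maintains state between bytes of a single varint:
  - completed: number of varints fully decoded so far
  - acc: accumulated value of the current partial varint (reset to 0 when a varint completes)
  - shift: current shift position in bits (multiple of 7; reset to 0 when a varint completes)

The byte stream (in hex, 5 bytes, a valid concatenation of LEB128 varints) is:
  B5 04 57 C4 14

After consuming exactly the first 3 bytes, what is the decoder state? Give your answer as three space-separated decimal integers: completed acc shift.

byte[0]=0xB5 cont=1 payload=0x35: acc |= 53<<0 -> completed=0 acc=53 shift=7
byte[1]=0x04 cont=0 payload=0x04: varint #1 complete (value=565); reset -> completed=1 acc=0 shift=0
byte[2]=0x57 cont=0 payload=0x57: varint #2 complete (value=87); reset -> completed=2 acc=0 shift=0

Answer: 2 0 0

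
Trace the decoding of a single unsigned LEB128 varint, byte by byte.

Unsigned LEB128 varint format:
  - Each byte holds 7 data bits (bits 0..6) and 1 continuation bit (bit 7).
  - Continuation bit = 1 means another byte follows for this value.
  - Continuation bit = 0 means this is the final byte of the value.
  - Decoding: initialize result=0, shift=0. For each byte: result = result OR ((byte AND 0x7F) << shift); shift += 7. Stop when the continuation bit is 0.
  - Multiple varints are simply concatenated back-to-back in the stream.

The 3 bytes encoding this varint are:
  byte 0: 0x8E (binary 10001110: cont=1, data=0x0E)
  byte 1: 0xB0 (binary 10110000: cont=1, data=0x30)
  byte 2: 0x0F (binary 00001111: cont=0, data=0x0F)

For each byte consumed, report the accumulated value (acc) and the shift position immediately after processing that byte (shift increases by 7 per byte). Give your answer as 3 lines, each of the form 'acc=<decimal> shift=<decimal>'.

byte 0=0x8E: payload=0x0E=14, contrib = 14<<0 = 14; acc -> 14, shift -> 7
byte 1=0xB0: payload=0x30=48, contrib = 48<<7 = 6144; acc -> 6158, shift -> 14
byte 2=0x0F: payload=0x0F=15, contrib = 15<<14 = 245760; acc -> 251918, shift -> 21

Answer: acc=14 shift=7
acc=6158 shift=14
acc=251918 shift=21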